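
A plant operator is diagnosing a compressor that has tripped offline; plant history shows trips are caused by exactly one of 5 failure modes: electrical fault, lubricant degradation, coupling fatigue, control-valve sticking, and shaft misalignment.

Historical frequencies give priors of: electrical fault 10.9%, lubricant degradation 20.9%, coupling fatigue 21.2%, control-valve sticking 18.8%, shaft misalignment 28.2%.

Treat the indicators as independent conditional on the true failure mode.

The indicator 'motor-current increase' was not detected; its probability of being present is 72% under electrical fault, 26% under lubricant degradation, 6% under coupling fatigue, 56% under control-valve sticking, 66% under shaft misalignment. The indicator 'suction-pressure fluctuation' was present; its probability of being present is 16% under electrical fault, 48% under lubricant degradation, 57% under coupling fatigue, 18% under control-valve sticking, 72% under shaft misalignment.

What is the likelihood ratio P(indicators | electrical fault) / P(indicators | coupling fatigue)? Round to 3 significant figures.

The Bayes factor is the ratio of the joint likelihoods of the indicator pattern under the two hypotheses (using 1 − P(present | H) for each absent indicator).
  electrical fault: (1 − 0.72) × 0.16 = 0.0448
  coupling fatigue: (1 − 0.06) × 0.57 = 0.5358
Bayes factor = 0.0448 / 0.5358 ≈ 0.0836

0.0836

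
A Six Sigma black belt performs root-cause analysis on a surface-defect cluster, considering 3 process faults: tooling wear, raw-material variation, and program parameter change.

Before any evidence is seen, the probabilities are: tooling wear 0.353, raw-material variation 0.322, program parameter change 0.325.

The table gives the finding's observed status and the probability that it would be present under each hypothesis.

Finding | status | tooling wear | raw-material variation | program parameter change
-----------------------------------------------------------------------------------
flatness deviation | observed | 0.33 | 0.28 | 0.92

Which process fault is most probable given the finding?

program parameter change

By Bayes' rule, the unnormalized weight for each hypothesis is prior × likelihood:
  tooling wear: 0.353 × 0.33 = 0.11649
  raw-material variation: 0.322 × 0.28 = 0.09016
  program parameter change: 0.325 × 0.92 = 0.299
Marginal likelihood of the evidence = 0.50565.
P(tooling wear | evidence) ≈ 0.11649 / 0.50565 ≈ 0.230
P(raw-material variation | evidence) ≈ 0.09016 / 0.50565 ≈ 0.178
P(program parameter change | evidence) ≈ 0.299 / 0.50565 ≈ 0.591
The largest is 0.591, so program parameter change is most probable.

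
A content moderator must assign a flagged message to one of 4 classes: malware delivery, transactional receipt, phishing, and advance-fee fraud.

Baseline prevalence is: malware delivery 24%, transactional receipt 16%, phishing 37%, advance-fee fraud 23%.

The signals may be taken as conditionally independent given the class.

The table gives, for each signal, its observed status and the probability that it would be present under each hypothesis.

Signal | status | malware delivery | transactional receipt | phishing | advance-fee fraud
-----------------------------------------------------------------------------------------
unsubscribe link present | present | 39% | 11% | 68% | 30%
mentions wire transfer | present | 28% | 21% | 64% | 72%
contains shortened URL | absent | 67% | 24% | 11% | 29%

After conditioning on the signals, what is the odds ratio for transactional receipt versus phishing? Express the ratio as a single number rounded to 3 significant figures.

Unnormalized posterior weight (prior times the signal likelihoods) for each of the two hypotheses (using 1 − P(present | H) for each absent signal):
  transactional receipt: 0.16 × 0.11 × 0.21 × (1 − 0.24) = 0.002809
  phishing: 0.37 × 0.68 × 0.64 × (1 − 0.11) = 0.14331
Odds(transactional receipt : phishing) = 0.002809 / 0.14331 ≈ 0.0196.

0.0196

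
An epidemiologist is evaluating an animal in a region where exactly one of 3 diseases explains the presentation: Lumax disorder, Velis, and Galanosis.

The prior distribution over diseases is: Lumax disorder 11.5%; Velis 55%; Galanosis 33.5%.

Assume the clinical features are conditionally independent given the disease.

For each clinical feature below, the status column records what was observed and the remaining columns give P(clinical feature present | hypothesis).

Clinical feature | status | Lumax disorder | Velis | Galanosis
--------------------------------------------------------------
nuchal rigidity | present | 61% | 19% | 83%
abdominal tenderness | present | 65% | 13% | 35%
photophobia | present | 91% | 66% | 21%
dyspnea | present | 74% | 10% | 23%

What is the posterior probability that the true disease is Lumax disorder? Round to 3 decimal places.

0.846

For each hypothesis, the unnormalized posterior weight is prior × product of the clinical feature likelihoods:
  Lumax disorder: 0.115 × 0.61 × 0.65 × 0.91 × 0.74 = 0.030705
  Velis: 0.550 × 0.19 × 0.13 × 0.66 × 0.10 = 0.00089661
  Galanosis: 0.335 × 0.83 × 0.35 × 0.21 × 0.23 = 0.0047004
Marginal likelihood of the evidence = 0.036302.
P(Lumax disorder | evidence) = 0.030705 / 0.036302 ≈ 0.846.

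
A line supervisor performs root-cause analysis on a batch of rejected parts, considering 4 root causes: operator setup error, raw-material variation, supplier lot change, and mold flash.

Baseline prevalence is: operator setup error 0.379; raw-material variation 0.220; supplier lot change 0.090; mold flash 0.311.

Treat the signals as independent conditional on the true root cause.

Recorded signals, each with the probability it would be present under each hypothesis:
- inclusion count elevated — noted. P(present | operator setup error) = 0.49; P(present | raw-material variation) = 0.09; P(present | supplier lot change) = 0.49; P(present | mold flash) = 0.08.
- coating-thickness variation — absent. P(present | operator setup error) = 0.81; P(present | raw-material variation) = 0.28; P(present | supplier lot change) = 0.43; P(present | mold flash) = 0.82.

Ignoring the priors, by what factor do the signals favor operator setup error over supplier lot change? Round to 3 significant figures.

0.333

Joint likelihood of the signal pattern under each hypothesis (using 1 − P(present | H) for each absent signal):
  operator setup error: 0.49 × (1 − 0.81) = 0.0931
  supplier lot change: 0.49 × (1 − 0.43) = 0.2793
Bayes factor = 0.0931 / 0.2793 ≈ 0.333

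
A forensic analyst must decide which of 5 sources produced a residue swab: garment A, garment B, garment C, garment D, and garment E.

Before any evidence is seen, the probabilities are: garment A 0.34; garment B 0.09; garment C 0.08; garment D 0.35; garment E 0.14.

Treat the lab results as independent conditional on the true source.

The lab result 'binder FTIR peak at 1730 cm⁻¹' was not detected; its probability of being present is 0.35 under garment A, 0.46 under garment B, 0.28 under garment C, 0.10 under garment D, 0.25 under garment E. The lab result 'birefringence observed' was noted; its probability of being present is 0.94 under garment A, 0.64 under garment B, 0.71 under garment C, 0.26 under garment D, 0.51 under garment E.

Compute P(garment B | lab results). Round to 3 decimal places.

By Bayes' rule with conditional independence, the unnormalized weight for each hypothesis is prior × ∏ likelihoods (using 1 − P(present | H) for each absent lab result):
  garment A: 0.34 × (1 − 0.35) × 0.94 = 0.20774
  garment B: 0.09 × (1 − 0.46) × 0.64 = 0.031104
  garment C: 0.08 × (1 − 0.28) × 0.71 = 0.040896
  garment D: 0.35 × (1 − 0.10) × 0.26 = 0.0819
  garment E: 0.14 × (1 − 0.25) × 0.51 = 0.05355
Normalizing constant Z = 0.20774 + 0.031104 + 0.040896 + 0.0819 + 0.05355 = 0.41519.
P(garment B | evidence) = 0.031104 / 0.41519 ≈ 0.075.

0.075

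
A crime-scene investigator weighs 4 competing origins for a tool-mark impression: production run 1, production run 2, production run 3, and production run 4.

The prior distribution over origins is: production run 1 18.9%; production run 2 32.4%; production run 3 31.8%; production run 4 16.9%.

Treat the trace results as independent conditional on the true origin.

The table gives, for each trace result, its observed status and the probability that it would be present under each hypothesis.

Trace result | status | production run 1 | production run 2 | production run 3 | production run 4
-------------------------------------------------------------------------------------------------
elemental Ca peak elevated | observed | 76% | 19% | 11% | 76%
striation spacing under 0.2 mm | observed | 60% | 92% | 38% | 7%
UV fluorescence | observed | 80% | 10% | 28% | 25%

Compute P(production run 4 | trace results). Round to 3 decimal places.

For each hypothesis, the unnormalized posterior weight is prior × product of the trace result likelihoods:
  production run 1: 0.189 × 0.76 × 0.60 × 0.80 = 0.068947
  production run 2: 0.324 × 0.19 × 0.92 × 0.10 = 0.0056635
  production run 3: 0.318 × 0.11 × 0.38 × 0.28 = 0.0037219
  production run 4: 0.169 × 0.76 × 0.07 × 0.25 = 0.0022477
The unnormalized weights sum to 0.08058.
P(production run 4 | evidence) = 0.0022477 / 0.08058 ≈ 0.028.

0.028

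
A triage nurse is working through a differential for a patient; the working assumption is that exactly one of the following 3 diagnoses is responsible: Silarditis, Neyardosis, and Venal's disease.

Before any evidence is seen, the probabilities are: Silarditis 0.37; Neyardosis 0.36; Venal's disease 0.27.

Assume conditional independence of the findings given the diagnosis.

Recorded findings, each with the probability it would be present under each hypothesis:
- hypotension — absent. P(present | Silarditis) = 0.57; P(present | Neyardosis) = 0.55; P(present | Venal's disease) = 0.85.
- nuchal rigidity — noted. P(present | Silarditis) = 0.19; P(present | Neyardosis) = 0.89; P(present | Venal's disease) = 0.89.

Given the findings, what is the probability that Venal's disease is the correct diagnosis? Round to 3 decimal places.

Multiply each prior by the joint likelihood of the evidence pattern (using 1 − P(present | H) for each absent finding):
  Silarditis: 0.37 × (1 − 0.57) × 0.19 = 0.030229
  Neyardosis: 0.36 × (1 − 0.55) × 0.89 = 0.14418
  Venal's disease: 0.27 × (1 − 0.85) × 0.89 = 0.036045
Normalizing constant Z = 0.030229 + 0.14418 + 0.036045 = 0.21045.
P(Venal's disease | evidence) = 0.036045 / 0.21045 ≈ 0.171.

0.171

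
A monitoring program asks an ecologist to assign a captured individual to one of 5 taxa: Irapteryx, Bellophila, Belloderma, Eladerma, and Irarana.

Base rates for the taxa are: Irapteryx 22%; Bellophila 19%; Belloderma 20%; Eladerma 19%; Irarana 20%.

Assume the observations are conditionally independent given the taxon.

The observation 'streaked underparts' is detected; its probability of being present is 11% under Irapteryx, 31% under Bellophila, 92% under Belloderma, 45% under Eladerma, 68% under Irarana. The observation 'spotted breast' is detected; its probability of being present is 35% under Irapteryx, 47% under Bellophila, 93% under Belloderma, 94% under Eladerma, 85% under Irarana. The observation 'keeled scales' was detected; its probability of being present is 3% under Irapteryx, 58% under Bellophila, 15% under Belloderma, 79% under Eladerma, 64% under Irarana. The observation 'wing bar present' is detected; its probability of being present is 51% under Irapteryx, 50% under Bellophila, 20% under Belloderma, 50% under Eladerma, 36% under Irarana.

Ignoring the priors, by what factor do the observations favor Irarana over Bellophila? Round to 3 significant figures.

3.15

Joint likelihood of the evidence pattern under each hypothesis:
  Irarana: 0.68 × 0.85 × 0.64 × 0.36 = 0.13317
  Bellophila: 0.31 × 0.47 × 0.58 × 0.50 = 0.042253
Bayes factor = 0.13317 / 0.042253 ≈ 3.15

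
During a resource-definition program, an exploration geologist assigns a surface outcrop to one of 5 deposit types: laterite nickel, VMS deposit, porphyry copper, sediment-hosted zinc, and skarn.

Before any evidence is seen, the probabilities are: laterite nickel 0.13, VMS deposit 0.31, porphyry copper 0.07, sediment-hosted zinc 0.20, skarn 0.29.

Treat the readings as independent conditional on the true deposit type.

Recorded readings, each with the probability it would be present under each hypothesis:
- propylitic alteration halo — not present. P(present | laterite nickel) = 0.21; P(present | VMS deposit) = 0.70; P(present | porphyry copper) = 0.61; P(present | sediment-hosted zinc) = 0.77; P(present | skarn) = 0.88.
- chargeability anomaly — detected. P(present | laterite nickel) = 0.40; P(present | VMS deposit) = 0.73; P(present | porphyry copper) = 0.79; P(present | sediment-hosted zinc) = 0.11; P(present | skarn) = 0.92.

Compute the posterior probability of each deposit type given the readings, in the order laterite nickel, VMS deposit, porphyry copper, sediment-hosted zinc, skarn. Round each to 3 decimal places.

For each hypothesis, the unnormalized posterior weight is prior × product of the reading likelihoods (using 1 − P(present | H) for each absent reading):
  laterite nickel: 0.13 × (1 − 0.21) × 0.40 = 0.04108
  VMS deposit: 0.31 × (1 − 0.70) × 0.73 = 0.06789
  porphyry copper: 0.07 × (1 − 0.61) × 0.79 = 0.021567
  sediment-hosted zinc: 0.20 × (1 − 0.77) × 0.11 = 0.00506
  skarn: 0.29 × (1 − 0.88) × 0.92 = 0.032016
Marginal likelihood of the evidence = 0.16761.
P(laterite nickel | evidence) = 0.04108 / 0.16761 ≈ 0.245
P(VMS deposit | evidence) = 0.06789 / 0.16761 ≈ 0.405
P(porphyry copper | evidence) = 0.021567 / 0.16761 ≈ 0.129
P(sediment-hosted zinc | evidence) = 0.00506 / 0.16761 ≈ 0.030
P(skarn | evidence) = 0.032016 / 0.16761 ≈ 0.191

0.245, 0.405, 0.129, 0.030, 0.191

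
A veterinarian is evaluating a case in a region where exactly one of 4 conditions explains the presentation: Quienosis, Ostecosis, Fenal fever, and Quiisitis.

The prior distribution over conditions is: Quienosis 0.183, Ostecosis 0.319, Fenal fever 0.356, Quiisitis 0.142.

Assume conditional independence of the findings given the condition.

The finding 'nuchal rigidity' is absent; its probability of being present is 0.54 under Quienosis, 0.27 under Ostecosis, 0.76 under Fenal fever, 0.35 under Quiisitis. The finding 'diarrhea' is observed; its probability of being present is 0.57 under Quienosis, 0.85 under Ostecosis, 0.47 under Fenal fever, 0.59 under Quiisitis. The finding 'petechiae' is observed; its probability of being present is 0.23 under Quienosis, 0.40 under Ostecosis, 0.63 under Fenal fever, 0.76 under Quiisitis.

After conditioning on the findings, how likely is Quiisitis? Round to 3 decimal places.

By Bayes' rule with conditional independence, the unnormalized weight for each hypothesis is prior × ∏ likelihoods (using 1 − P(present | H) for each absent finding):
  Quienosis: 0.183 × (1 − 0.54) × 0.57 × 0.23 = 0.011036
  Ostecosis: 0.319 × (1 − 0.27) × 0.85 × 0.40 = 0.079176
  Fenal fever: 0.356 × (1 − 0.76) × 0.47 × 0.63 = 0.025299
  Quiisitis: 0.142 × (1 − 0.35) × 0.59 × 0.76 = 0.041387
Normalizing constant Z = 0.011036 + 0.079176 + 0.025299 + 0.041387 = 0.1569.
P(Quiisitis | evidence) = 0.041387 / 0.1569 ≈ 0.264.

0.264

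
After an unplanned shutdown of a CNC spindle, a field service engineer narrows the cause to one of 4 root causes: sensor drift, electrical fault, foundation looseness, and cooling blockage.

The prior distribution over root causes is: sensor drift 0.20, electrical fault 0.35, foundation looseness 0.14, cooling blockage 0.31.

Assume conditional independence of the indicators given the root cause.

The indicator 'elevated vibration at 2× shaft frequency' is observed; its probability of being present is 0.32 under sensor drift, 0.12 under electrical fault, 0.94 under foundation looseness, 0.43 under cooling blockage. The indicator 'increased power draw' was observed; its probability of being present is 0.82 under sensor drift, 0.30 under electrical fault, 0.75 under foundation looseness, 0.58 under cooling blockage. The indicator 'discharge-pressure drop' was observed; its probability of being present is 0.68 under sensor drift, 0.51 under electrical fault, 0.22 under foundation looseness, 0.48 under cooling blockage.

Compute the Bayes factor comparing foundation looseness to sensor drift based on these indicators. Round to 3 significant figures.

0.869

Take the product of per-indicator likelihoods under each hypothesis, then divide.
  foundation looseness: 0.94 × 0.75 × 0.22 = 0.1551
  sensor drift: 0.32 × 0.82 × 0.68 = 0.17843
Bayes factor = 0.1551 / 0.17843 ≈ 0.869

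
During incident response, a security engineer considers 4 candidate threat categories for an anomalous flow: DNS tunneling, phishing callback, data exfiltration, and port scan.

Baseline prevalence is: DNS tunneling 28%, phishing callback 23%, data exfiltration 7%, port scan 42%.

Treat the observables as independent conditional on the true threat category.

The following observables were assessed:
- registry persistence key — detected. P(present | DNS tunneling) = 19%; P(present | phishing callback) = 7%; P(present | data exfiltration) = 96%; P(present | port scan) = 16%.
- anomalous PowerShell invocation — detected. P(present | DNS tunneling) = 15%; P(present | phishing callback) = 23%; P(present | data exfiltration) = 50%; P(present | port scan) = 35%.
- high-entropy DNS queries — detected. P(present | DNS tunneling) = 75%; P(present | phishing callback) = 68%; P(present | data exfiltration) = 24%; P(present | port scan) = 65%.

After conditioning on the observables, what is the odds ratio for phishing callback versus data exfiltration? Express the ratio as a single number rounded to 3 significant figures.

0.312

The normalizing constant cancels in an odds ratio, so compute prior × likelihood for the two hypotheses only:
  phishing callback: 0.23 × 0.07 × 0.23 × 0.68 = 0.002518
  data exfiltration: 0.07 × 0.96 × 0.50 × 0.24 = 0.008064
Odds(phishing callback : data exfiltration) = 0.002518 / 0.008064 ≈ 0.312.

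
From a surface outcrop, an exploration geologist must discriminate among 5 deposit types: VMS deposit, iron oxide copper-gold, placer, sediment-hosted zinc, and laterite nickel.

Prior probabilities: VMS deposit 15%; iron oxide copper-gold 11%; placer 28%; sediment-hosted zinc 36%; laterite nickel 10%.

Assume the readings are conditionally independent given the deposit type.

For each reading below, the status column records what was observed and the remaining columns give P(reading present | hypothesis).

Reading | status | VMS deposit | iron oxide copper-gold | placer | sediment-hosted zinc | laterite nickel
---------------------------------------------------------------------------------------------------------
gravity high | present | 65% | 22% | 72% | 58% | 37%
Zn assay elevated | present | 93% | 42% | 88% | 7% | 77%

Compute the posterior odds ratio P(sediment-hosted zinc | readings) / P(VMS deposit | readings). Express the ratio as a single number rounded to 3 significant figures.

0.161

Unnormalized posterior weight (prior times the reading likelihoods) for each of the two hypotheses:
  sediment-hosted zinc: 0.36 × 0.58 × 0.07 = 0.014616
  VMS deposit: 0.15 × 0.65 × 0.93 = 0.090675
Odds(sediment-hosted zinc : VMS deposit) = 0.014616 / 0.090675 ≈ 0.161.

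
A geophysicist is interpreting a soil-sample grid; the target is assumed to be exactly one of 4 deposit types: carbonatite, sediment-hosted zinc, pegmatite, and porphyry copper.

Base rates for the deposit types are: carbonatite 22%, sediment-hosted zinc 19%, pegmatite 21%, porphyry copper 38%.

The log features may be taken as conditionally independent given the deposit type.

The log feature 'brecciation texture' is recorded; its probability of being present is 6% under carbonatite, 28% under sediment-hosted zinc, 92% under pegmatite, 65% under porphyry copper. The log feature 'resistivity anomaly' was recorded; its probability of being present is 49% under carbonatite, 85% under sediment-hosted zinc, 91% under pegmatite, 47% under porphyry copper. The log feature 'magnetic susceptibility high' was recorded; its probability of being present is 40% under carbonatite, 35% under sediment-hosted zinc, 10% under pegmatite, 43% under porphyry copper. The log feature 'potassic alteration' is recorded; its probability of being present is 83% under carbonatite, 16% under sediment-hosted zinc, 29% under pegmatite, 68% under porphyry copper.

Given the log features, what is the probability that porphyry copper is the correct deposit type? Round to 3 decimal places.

By Bayes' rule with conditional independence, the unnormalized weight for each hypothesis is prior × ∏ likelihoods:
  carbonatite: 0.22 × 0.06 × 0.49 × 0.40 × 0.83 = 0.0021474
  sediment-hosted zinc: 0.19 × 0.28 × 0.85 × 0.35 × 0.16 = 0.0025323
  pegmatite: 0.21 × 0.92 × 0.91 × 0.10 × 0.29 = 0.0050985
  porphyry copper: 0.38 × 0.65 × 0.47 × 0.43 × 0.68 = 0.033945
Normalizing constant Z = 0.0021474 + 0.0025323 + 0.0050985 + 0.033945 = 0.043723.
P(porphyry copper | evidence) = 0.033945 / 0.043723 ≈ 0.776.

0.776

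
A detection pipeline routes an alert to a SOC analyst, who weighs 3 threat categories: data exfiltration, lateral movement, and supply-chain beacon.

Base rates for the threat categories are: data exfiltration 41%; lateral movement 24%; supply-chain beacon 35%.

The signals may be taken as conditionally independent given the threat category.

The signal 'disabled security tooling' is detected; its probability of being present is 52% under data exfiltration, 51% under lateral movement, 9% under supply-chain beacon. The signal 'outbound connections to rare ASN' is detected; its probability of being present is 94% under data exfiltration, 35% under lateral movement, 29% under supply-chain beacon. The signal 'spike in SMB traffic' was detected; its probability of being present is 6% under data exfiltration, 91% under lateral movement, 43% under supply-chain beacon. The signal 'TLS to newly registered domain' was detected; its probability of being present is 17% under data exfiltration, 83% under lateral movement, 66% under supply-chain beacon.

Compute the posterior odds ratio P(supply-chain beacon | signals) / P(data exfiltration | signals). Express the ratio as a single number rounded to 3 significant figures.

Posterior odds equal prior odds times the likelihood ratio; only the two competing hypotheses matter.
  supply-chain beacon: 0.35 × 0.09 × 0.29 × 0.43 × 0.66 = 0.0025925
  data exfiltration: 0.41 × 0.52 × 0.94 × 0.06 × 0.17 = 0.0020442
Posterior odds = 0.0025925 / 0.0020442 ≈ 1.27.

1.27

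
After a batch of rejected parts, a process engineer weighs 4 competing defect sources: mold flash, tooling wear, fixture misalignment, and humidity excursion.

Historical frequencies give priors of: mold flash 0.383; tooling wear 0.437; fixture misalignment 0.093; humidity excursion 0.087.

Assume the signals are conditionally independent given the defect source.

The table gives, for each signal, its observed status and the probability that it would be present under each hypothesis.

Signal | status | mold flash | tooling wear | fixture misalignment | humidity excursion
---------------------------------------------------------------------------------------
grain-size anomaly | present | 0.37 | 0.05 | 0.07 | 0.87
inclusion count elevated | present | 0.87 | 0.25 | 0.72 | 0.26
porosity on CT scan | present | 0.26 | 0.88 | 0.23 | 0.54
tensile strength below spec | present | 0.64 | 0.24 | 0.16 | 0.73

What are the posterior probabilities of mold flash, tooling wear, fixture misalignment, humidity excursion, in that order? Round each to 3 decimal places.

0.693, 0.039, 0.006, 0.262

For each hypothesis, the unnormalized posterior weight is prior × product of the signal likelihoods:
  mold flash: 0.383 × 0.37 × 0.87 × 0.26 × 0.64 = 0.020515
  tooling wear: 0.437 × 0.05 × 0.25 × 0.88 × 0.24 = 0.0011537
  fixture misalignment: 0.093 × 0.07 × 0.72 × 0.23 × 0.16 = 0.00017249
  humidity excursion: 0.087 × 0.87 × 0.26 × 0.54 × 0.73 = 0.0077576
Normalizing constant Z = 0.020515 + 0.0011537 + 0.00017249 + 0.0077576 = 0.029599.
P(mold flash | evidence) = 0.020515 / 0.029599 ≈ 0.693
P(tooling wear | evidence) = 0.0011537 / 0.029599 ≈ 0.039
P(fixture misalignment | evidence) = 0.00017249 / 0.029599 ≈ 0.006
P(humidity excursion | evidence) = 0.0077576 / 0.029599 ≈ 0.262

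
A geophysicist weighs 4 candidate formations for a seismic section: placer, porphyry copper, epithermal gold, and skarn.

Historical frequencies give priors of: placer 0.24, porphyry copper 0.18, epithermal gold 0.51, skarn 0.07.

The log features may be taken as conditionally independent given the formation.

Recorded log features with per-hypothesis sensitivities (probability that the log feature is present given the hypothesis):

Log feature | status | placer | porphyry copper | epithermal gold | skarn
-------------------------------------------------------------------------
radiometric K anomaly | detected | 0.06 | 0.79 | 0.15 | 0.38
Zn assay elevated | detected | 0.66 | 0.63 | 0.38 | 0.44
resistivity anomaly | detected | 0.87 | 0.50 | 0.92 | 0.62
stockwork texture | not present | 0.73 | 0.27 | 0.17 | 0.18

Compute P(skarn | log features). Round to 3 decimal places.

By Bayes' rule with conditional independence, the unnormalized weight for each hypothesis is prior × ∏ likelihoods (using 1 − P(present | H) for each absent log feature):
  placer: 0.24 × 0.06 × 0.66 × 0.87 × (1 − 0.73) = 0.0022325
  porphyry copper: 0.18 × 0.79 × 0.63 × 0.50 × (1 − 0.27) = 0.032699
  epithermal gold: 0.51 × 0.15 × 0.38 × 0.92 × (1 − 0.17) = 0.022198
  skarn: 0.07 × 0.38 × 0.44 × 0.62 × (1 − 0.18) = 0.0059503
The unnormalized weights sum to 0.06308.
P(skarn | evidence) = 0.0059503 / 0.06308 ≈ 0.094.

0.094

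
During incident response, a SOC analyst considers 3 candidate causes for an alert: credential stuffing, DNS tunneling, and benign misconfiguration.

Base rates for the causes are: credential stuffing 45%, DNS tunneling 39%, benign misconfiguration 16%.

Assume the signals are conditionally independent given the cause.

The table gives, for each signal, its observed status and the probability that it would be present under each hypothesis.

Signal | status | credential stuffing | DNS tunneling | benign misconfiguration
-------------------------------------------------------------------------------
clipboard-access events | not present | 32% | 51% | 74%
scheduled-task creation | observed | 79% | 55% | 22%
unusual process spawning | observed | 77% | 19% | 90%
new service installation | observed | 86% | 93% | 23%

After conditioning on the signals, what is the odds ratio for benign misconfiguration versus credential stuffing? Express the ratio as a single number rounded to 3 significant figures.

Posterior odds equal prior odds times the likelihood ratio; only the two competing hypotheses matter (using 1 − P(present | H) for each absent signal).
  benign misconfiguration: 0.16 × (1 − 0.74) × 0.22 × 0.90 × 0.23 = 0.0018945
  credential stuffing: 0.45 × (1 − 0.32) × 0.79 × 0.77 × 0.86 = 0.16008
Posterior odds = 0.0018945 / 0.16008 ≈ 0.0118.

0.0118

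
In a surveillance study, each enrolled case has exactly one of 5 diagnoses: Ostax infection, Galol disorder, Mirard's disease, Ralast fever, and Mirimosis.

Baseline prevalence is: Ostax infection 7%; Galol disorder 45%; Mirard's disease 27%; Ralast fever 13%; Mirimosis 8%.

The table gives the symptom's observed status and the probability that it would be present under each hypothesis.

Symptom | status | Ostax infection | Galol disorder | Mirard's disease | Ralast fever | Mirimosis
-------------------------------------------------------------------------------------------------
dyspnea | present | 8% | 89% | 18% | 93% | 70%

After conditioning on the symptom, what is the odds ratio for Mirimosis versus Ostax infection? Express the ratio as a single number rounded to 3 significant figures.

Unnormalized posterior weight (prior times the symptom likelihood) for each of the two hypotheses:
  Mirimosis: 0.08 × 0.70 = 0.056
  Ostax infection: 0.07 × 0.08 = 0.0056
Odds(Mirimosis : Ostax infection) = 0.056 / 0.0056 ≈ 10.0.

10.0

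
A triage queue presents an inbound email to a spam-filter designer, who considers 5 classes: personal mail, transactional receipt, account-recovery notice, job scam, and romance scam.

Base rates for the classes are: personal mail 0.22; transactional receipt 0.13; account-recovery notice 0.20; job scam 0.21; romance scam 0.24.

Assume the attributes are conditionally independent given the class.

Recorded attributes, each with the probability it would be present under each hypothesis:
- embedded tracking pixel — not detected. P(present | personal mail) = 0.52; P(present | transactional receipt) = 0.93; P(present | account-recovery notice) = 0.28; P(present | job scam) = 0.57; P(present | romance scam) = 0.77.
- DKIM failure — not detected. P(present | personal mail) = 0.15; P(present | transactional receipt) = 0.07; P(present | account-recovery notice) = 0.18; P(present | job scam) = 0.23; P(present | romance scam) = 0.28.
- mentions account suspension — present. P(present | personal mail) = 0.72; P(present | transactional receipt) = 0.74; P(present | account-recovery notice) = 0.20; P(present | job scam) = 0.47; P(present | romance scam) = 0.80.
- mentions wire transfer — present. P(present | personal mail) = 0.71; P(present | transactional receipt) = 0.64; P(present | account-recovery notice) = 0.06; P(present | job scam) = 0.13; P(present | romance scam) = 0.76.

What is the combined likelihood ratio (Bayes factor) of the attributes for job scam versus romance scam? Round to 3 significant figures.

0.201

Take the product of per-attribute likelihoods under each hypothesis (using 1 − P(present | H) for each absent attribute), then divide.
  job scam: (1 − 0.57) × (1 − 0.23) × 0.47 × 0.13 = 0.02023
  romance scam: (1 − 0.77) × (1 − 0.28) × 0.80 × 0.76 = 0.10068
Bayes factor = 0.02023 / 0.10068 ≈ 0.201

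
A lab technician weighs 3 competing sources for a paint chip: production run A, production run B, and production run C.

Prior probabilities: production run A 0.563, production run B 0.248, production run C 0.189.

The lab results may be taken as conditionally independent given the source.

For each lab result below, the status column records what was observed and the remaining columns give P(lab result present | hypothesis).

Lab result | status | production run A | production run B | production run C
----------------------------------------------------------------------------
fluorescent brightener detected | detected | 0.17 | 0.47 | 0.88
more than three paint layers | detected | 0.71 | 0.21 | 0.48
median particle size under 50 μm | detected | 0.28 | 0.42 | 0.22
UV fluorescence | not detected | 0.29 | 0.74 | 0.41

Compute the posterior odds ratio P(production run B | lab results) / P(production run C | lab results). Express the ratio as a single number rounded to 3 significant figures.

0.258

Unnormalized posterior weight (prior times the lab result likelihoods) for each of the two hypotheses (using 1 − P(present | H) for each absent lab result):
  production run B: 0.248 × 0.47 × 0.21 × 0.42 × (1 − 0.74) = 0.002673
  production run C: 0.189 × 0.88 × 0.48 × 0.22 × (1 − 0.41) = 0.010362
Odds(production run B : production run C) = 0.002673 / 0.010362 ≈ 0.258.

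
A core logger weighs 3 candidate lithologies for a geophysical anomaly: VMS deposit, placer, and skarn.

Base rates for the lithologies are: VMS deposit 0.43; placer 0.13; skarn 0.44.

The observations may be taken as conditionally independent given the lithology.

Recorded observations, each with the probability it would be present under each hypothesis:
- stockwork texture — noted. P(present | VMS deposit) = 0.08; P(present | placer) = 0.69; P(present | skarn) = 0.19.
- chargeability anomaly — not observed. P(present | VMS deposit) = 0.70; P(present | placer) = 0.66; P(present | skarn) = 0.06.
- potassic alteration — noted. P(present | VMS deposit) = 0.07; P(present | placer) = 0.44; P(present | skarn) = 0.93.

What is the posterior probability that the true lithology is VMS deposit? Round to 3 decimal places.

By Bayes' rule with conditional independence, the unnormalized weight for each hypothesis is prior × ∏ likelihoods (using 1 − P(present | H) for each absent observation):
  VMS deposit: 0.43 × 0.08 × (1 − 0.70) × 0.07 = 0.0007224
  placer: 0.13 × 0.69 × (1 − 0.66) × 0.44 = 0.013419
  skarn: 0.44 × 0.19 × (1 − 0.06) × 0.93 = 0.073083
Marginal likelihood of the evidence = 0.087225.
P(VMS deposit | evidence) = 0.0007224 / 0.087225 ≈ 0.008.

0.008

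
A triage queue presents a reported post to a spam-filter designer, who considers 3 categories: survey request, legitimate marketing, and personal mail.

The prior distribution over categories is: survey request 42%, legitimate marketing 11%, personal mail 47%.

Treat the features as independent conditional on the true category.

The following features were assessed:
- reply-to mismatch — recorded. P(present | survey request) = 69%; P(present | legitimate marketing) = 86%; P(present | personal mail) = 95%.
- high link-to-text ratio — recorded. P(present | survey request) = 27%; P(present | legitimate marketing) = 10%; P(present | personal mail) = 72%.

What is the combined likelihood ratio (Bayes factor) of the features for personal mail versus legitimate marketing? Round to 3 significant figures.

7.95

The Bayes factor is the ratio of the joint likelihoods of the feature pattern under the two hypotheses.
  personal mail: 0.95 × 0.72 = 0.684
  legitimate marketing: 0.86 × 0.10 = 0.086
Bayes factor = 0.684 / 0.086 ≈ 7.95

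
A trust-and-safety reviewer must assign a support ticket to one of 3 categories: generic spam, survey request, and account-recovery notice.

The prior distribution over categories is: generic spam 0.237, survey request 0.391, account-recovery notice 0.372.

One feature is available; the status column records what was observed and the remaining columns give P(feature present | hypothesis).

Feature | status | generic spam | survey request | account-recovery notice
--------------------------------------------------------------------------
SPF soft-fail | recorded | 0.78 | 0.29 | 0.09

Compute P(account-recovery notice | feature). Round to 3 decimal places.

By Bayes' rule, the unnormalized weight for each hypothesis is prior × likelihood:
  generic spam: 0.237 × 0.78 = 0.18486
  survey request: 0.391 × 0.29 = 0.11339
  account-recovery notice: 0.372 × 0.09 = 0.03348
Marginal likelihood of the evidence = 0.33173.
P(account-recovery notice | evidence) = 0.03348 / 0.33173 ≈ 0.101.

0.101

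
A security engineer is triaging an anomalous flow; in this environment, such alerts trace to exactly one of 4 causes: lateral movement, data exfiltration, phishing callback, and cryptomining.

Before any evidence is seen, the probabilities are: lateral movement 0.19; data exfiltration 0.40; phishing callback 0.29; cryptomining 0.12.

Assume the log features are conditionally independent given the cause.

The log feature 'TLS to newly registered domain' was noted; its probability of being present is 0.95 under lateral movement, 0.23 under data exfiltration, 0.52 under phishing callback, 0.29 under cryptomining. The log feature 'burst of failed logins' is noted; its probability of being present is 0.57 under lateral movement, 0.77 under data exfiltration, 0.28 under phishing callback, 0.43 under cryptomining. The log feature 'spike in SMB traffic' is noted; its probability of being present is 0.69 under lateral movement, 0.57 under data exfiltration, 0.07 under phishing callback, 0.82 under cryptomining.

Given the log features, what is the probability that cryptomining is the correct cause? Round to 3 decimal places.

For each hypothesis, the unnormalized posterior weight is prior × product of the log feature likelihoods:
  lateral movement: 0.19 × 0.95 × 0.57 × 0.69 = 0.070991
  data exfiltration: 0.40 × 0.23 × 0.77 × 0.57 = 0.040379
  phishing callback: 0.29 × 0.52 × 0.28 × 0.07 = 0.0029557
  cryptomining: 0.12 × 0.29 × 0.43 × 0.82 = 0.01227
Normalizing constant Z = 0.070991 + 0.040379 + 0.0029557 + 0.01227 = 0.1266.
P(cryptomining | evidence) = 0.01227 / 0.1266 ≈ 0.097.

0.097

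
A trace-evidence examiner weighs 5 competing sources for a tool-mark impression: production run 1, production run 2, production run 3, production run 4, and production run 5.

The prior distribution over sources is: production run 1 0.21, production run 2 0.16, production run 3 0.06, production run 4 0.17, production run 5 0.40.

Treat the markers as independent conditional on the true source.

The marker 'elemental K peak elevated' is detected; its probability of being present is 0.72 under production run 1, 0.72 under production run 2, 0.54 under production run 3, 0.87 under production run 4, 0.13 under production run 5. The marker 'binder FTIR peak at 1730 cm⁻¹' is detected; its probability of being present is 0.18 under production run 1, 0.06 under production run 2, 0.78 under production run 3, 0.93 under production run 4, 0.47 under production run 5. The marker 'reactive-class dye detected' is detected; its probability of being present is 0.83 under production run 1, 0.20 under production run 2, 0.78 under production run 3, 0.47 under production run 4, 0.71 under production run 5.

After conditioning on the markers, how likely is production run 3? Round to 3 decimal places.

By Bayes' rule with conditional independence, the unnormalized weight for each hypothesis is prior × ∏ likelihoods:
  production run 1: 0.21 × 0.72 × 0.18 × 0.83 = 0.022589
  production run 2: 0.16 × 0.72 × 0.06 × 0.20 = 0.0013824
  production run 3: 0.06 × 0.54 × 0.78 × 0.78 = 0.019712
  production run 4: 0.17 × 0.87 × 0.93 × 0.47 = 0.064647
  production run 5: 0.40 × 0.13 × 0.47 × 0.71 = 0.017352
Marginal likelihood of the evidence = 0.12568.
P(production run 3 | evidence) = 0.019712 / 0.12568 ≈ 0.157.

0.157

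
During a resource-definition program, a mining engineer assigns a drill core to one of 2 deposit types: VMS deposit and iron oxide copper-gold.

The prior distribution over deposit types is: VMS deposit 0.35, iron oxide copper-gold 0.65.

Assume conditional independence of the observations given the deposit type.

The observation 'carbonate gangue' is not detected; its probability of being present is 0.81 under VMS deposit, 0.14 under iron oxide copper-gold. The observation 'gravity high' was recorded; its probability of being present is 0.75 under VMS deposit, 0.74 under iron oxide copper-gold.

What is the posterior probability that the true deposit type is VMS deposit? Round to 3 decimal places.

0.108

Multiply each prior by the joint likelihood of the evidence pattern (using 1 − P(present | H) for each absent observation):
  VMS deposit: 0.35 × (1 − 0.81) × 0.75 = 0.049875
  iron oxide copper-gold: 0.65 × (1 − 0.14) × 0.74 = 0.41366
Normalizing constant Z = 0.049875 + 0.41366 = 0.46354.
P(VMS deposit | evidence) = 0.049875 / 0.46354 ≈ 0.108.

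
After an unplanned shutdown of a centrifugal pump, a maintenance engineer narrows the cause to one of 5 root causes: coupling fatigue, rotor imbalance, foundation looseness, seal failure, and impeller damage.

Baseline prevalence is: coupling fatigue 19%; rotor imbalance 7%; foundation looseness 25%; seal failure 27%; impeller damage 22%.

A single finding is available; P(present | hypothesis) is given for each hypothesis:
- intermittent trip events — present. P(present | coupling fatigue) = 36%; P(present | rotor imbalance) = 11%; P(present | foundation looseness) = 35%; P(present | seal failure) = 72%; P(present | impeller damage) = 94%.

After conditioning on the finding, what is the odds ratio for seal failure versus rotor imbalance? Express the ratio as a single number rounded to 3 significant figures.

25.2

Unnormalized posterior weight (prior times the finding likelihood) for each of the two hypotheses:
  seal failure: 0.27 × 0.72 = 0.1944
  rotor imbalance: 0.07 × 0.11 = 0.0077
Odds(seal failure : rotor imbalance) = 0.1944 / 0.0077 ≈ 25.2.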